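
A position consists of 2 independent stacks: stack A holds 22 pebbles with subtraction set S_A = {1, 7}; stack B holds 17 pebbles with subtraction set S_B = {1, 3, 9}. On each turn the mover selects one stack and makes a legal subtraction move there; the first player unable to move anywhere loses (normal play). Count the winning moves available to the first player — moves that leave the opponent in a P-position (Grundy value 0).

Stack A, S = {1, 7}:
G(0) = 0
G(1) = mex{0} = 1
G(2) = mex{1} = 0
G(3) = mex{0} = 1
G(4) = mex{1} = 0
G(5) = mex{0} = 1
G(6) = mex{1} = 0
G(7) = mex{0,0} = 1
G(8) = mex{1,1} = 0
G(9) = mex{0,0} = 1
G(10) = mex{1,1} = 0
G(11) = mex{0,0} = 1
G(12) = mex{1,1} = 0
G(13) = mex{0,0} = 1
G(14) = mex{1,1} = 0
G(15) = mex{0,0} = 1
G(16) = mex{1,1} = 0
G(17) = mex{0,0} = 1
G(18) = mex{1,1} = 0
G(19) = mex{0,0} = 1
G(20) = mex{1,1} = 0
G(21) = mex{0,0} = 1
G(22) = mex{1,1} = 0
G_A(22) = 0.
Stack B, S = {1, 3, 9}:
n :  0  1  2  3  4  5  6  7  8  9 10 11 12 13 14 15 16 17
G :  0  1  0  1  0  1  0  1  0  1  0  1  0  1  0  1  0  1
G_B(17) = 1.
Combined Grundy value = 0 ⊕ 1 = 1.
A winning move leaves total XOR = 0, i.e. changes one component's Grundy value g to g ⊕ X where X is the current total.
Stack A: need g' = 0⊕1 = 1. Options: 22−1→G=1, 22−7→G=1. Hits: 2.
Stack B: need g' = 1⊕1 = 0. Options: 17−1→G=0, 17−3→G=0, 17−9→G=0. Hits: 3.

5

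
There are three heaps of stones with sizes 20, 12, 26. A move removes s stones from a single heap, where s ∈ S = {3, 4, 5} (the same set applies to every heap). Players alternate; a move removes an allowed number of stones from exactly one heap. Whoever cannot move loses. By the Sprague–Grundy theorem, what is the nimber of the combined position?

0

All heaps use S = {3, 4, 5}:
G(0) = 0
G(1) = mex{} = 0
G(2) = mex{} = 0
G(3) = mex{0} = 1
G(4) = mex{0,0} = 1
G(5) = mex{0,0,0} = 1
G(6) = mex{1,0,0} = 2
G(7) = mex{1,1,0} = 2
G(8) = mex{1,1,1} = 0
G(9) = mex{2,1,1} = 0
G(10) = mex{2,2,1} = 0
G(11) = mex{0,2,2} = 1
G(12) = mex{0,0,2} = 1
G(13) = mex{0,0,0} = 1
G(14) = mex{1,0,0} = 2
G(15) = mex{1,1,0} = 2
G(16) = mex{1,1,1} = 0
G(17) = mex{2,1,1} = 0
G(18) = mex{2,2,1} = 0
G(19) = mex{0,2,2} = 1
G(20) = mex{0,0,2} = 1
G(21) = mex{0,0,0} = 1
G(22) = mex{1,0,0} = 2
G(23) = mex{1,1,0} = 2
G(24) = mex{1,1,1} = 0
G(25) = mex{2,1,1} = 0
G(26) = mex{2,2,1} = 0
Heap A: G(20) = 1.
Heap B: G(12) = 1.
Heap C: G(26) = 0.
Combined Grundy value = 1 ⊕ 1 ⊕ 0 = 0.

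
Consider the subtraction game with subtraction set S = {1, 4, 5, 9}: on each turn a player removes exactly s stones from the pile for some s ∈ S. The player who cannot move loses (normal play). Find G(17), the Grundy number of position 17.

1

n :  0  1  2  3  4  5  6  7  8  9 10 11 12 13 14 15 16 17
G :  0  1  0  1  2  3  2  3  0  1  0  1  2  3  2  3  0  1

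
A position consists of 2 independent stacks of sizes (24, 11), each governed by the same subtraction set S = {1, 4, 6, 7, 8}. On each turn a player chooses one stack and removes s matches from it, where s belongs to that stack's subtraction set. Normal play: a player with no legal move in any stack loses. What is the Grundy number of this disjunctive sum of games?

7

All stacks use S = {1, 4, 6, 7, 8}:
G(0) = 0
G(1) = mex{0} = 1
G(2) = mex{1} = 0
G(3) = mex{0} = 1
G(4) = mex{1,0} = 2
G(5) = mex{2,1} = 0
G(6) = mex{0,0,0} = 1
G(7) = mex{1,1,1,0} = 2
G(8) = mex{2,2,0,1,0} = 3
G(9) = mex{3,0,1,0,1} = 2
G(10) = mex{2,1,2,1,0} = 3
G(11) = mex{3,2,0,2,1} = 4
G(12) = mex{4,3,1,0,2} = 5
G(13) = mex{5,2,2,1,0} = 3
G(14) = mex{3,3,3,2,1} = 0
G(15) = mex{0,4,2,3,2} = 1
G(16) = mex{1,5,3,2,3} = 0
G(17) = mex{0,3,4,3,2} = 1
G(18) = mex{1,0,5,4,3} = 2
G(19) = mex{2,1,3,5,4} = 0
G(20) = mex{0,0,0,3,5} = 1
G(21) = mex{1,1,1,0,3} = 2
G(22) = mex{2,2,0,1,0} = 3
G(23) = mex{3,0,1,0,1} = 2
G(24) = mex{2,1,2,1,0} = 3
Stack A: G(24) = 3.
Stack B: G(11) = 4.
Combined Grundy value = 3 ⊕ 4 = 7.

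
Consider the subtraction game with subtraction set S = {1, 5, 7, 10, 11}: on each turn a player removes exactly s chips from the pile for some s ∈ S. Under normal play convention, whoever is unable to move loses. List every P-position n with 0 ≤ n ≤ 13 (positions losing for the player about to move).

0, 2, 4, 6, 8

n :  0  1  2  3  4  5  6  7  8  9 10 11 12 13
G :  0  1  0  1  0  1  0  1  0  1  2  3  2  3
P-positions are exactly the n with G(n) = 0.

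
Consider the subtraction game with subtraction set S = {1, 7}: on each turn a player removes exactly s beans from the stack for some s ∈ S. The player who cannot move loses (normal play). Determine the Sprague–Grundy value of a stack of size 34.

G(0) = 0
G(1) = mex{0} = 1
G(2) = mex{1} = 0
G(3) = mex{0} = 1
G(4) = mex{1} = 0
G(5) = mex{0} = 1
G(6) = mex{1} = 0
G(7) = mex{0,0} = 1
G(8) = mex{1,1} = 0
G(9) = mex{0,0} = 1
G(10) = mex{1,1} = 0
G(11) = mex{0,0} = 1
G(12) = mex{1,1} = 0
G(13) = mex{0,0} = 1
G(14) = mex{1,1} = 0
G(15) = mex{0,0} = 1
G(16) = mex{1,1} = 0
G(17) = mex{0,0} = 1
G(18) = mex{1,1} = 0
G(19) = mex{0,0} = 1
G(20) = mex{1,1} = 0
G(21) = mex{0,0} = 1
G(22) = mex{1,1} = 0
G(23) = mex{0,0} = 1
G(24) = mex{1,1} = 0
G(25) = mex{0,0} = 1
G(26) = mex{1,1} = 0
G(27) = mex{0,0} = 1
G(28) = mex{1,1} = 0
G(29) = mex{0,0} = 1
G(30) = mex{1,1} = 0
G(31) = mex{0,0} = 1
G(32) = mex{1,1} = 0
G(33) = mex{0,0} = 1
G(34) = mex{1,1} = 0

0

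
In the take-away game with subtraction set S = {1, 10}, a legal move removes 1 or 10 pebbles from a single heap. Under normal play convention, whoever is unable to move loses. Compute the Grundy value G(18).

n :  0  1  2  3  4  5  6  7  8  9 10 11 12 13 14 15 16 17 18
G :  0  1  0  1  0  1  0  1  0  1  2  0  1  0  1  0  1  0  1

1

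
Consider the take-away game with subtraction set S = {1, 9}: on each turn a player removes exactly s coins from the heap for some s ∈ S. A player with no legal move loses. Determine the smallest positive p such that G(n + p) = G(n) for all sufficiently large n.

2

G(0) = 0
G(1) = mex{0} = 1
G(2) = mex{1} = 0
G(3) = mex{0} = 1
G(4) = mex{1} = 0
G(5) = mex{0} = 1
G(6) = mex{1} = 0
G(7) = mex{0} = 1
G(8) = mex{1} = 0
G(9) = mex{0,0} = 1
G(10) = mex{1,1} = 0
G(11) = mex{0,0} = 1
G(12) = mex{1,1} = 0
G(13) = mex{0,0} = 1
G(14) = mex{1,1} = 0
G(n+2) = G(n) holds for n = 0,…,8 (a full window of length max(S) = 9), so the sequence is purely periodic with period 2.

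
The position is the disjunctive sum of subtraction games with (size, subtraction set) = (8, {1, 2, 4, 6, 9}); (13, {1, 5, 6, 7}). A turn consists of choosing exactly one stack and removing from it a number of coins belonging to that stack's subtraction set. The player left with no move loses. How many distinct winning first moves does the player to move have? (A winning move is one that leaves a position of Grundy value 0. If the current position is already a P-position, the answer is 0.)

2

Stack A, S = {1, 2, 4, 6, 9}:
n : 0 1 2 3 4 5 6 7 8
G : 0 1 2 0 1 2 3 4 0
G_A(8) = 0.
Stack B, S = {1, 5, 6, 7}:
n :  0  1  2  3  4  5  6  7  8  9 10 11 12 13
G :  0  1  0  1  0  1  2  3  2  3  2  3  0  1
G_B(13) = 1.
Combined Grundy value = 0 ⊕ 1 = 1.
A winning move leaves total XOR = 0, i.e. changes one component's Grundy value g to g ⊕ X where X is the current total.
Stack A: need g' = 0⊕1 = 1. Options: 8−1→G=4, 8−2→G=3, 8−4→G=1, 8−6→G=2. Hits: 1.
Stack B: need g' = 1⊕1 = 0. Options: 13−1→G=0, 13−5→G=2, 13−6→G=3, 13−7→G=2. Hits: 1.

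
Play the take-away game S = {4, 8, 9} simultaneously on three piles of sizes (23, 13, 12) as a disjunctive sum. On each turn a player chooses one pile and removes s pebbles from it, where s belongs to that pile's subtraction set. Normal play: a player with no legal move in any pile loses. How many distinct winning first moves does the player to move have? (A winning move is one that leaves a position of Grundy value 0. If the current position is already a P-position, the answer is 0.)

3

All piles use S = {4, 8, 9}:
G(0) = 0
G(1) = mex{} = 0
G(2) = mex{} = 0
G(3) = mex{} = 0
G(4) = mex{0} = 1
G(5) = mex{0} = 1
G(6) = mex{0} = 1
G(7) = mex{0} = 1
G(8) = mex{1,0} = 2
G(9) = mex{1,0,0} = 2
G(10) = mex{1,0,0} = 2
G(11) = mex{1,0,0} = 2
G(12) = mex{2,1,0} = 3
G(13) = mex{2,1,1} = 0
G(14) = mex{2,1,1} = 0
G(15) = mex{2,1,1} = 0
G(16) = mex{3,2,1} = 0
G(17) = mex{0,2,2} = 1
G(18) = mex{0,2,2} = 1
G(19) = mex{0,2,2} = 1
G(20) = mex{0,3,2} = 1
G(21) = mex{1,0,3} = 2
G(22) = mex{1,0,0} = 2
G(23) = mex{1,0,0} = 2
Pile A: G(23) = 2.
Pile B: G(13) = 0.
Pile C: G(12) = 3.
Combined Grundy value = 2 ⊕ 0 ⊕ 3 = 1.
A winning move leaves total XOR = 0, i.e. changes one component's Grundy value g to g ⊕ X where X is the current total.
Pile A: need g' = 2⊕1 = 3. Options: 23−4→G=1, 23−8→G=0, 23−9→G=0. Hits: 0.
Pile B: need g' = 0⊕1 = 1. Options: 13−4→G=2, 13−8→G=1, 13−9→G=1. Hits: 2.
Pile C: need g' = 3⊕1 = 2. Options: 12−4→G=2, 12−8→G=1, 12−9→G=0. Hits: 1.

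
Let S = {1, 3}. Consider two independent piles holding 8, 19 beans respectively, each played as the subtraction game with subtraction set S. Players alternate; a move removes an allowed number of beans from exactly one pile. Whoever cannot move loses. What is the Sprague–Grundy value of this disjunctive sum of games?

1

All piles use S = {1, 3}:
G(0) = 0
G(1) = mex{0} = 1
G(2) = mex{1} = 0
G(3) = mex{0,0} = 1
G(4) = mex{1,1} = 0
G(5) = mex{0,0} = 1
G(6) = mex{1,1} = 0
G(7) = mex{0,0} = 1
G(8) = mex{1,1} = 0
G(9) = mex{0,0} = 1
G(10) = mex{1,1} = 0
G(11) = mex{0,0} = 1
G(12) = mex{1,1} = 0
G(13) = mex{0,0} = 1
G(14) = mex{1,1} = 0
G(15) = mex{0,0} = 1
G(16) = mex{1,1} = 0
G(17) = mex{0,0} = 1
G(18) = mex{1,1} = 0
G(19) = mex{0,0} = 1
Pile A: G(8) = 0.
Pile B: G(19) = 1.
Combined Grundy value = 0 ⊕ 1 = 1.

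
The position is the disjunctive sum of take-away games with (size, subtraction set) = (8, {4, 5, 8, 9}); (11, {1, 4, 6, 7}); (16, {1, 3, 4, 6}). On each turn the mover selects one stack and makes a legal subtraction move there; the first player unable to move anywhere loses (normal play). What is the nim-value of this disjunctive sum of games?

Stack A, S = {4, 5, 8, 9}:
G(0) = 0
G(1) = mex{} = 0
G(2) = mex{} = 0
G(3) = mex{} = 0
G(4) = mex{0} = 1
G(5) = mex{0,0} = 1
G(6) = mex{0,0} = 1
G(7) = mex{0,0} = 1
G(8) = mex{1,0,0} = 2
G_A(8) = 2.
Stack B, S = {1, 4, 6, 7}:
G(0) = 0
G(1) = mex{0} = 1
G(2) = mex{1} = 0
G(3) = mex{0} = 1
G(4) = mex{1,0} = 2
G(5) = mex{2,1} = 0
G(6) = mex{0,0,0} = 1
G(7) = mex{1,1,1,0} = 2
G(8) = mex{2,2,0,1} = 3
G(9) = mex{3,0,1,0} = 2
G(10) = mex{2,1,2,1} = 0
G(11) = mex{0,2,0,2} = 1
G_B(11) = 1.
Stack C, S = {1, 3, 4, 6}:
n :  0  1  2  3  4  5  6  7  8  9 10 11 12 13 14 15 16
G :  0  1  0  1  2  3  2  0  1  0  1  2  3  2  0  1  0
G_C(16) = 0.
Combined Grundy value = 2 ⊕ 1 ⊕ 0 = 3.

3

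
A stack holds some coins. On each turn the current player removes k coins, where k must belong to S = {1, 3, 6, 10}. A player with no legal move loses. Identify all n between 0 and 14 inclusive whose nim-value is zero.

0, 2, 4, 9, 11, 13

G(0) = 0
G(1) = mex{0} = 1
G(2) = mex{1} = 0
G(3) = mex{0,0} = 1
G(4) = mex{1,1} = 0
G(5) = mex{0,0} = 1
G(6) = mex{1,1,0} = 2
G(7) = mex{2,0,1} = 3
G(8) = mex{3,1,0} = 2
G(9) = mex{2,2,1} = 0
G(10) = mex{0,3,0,0} = 1
G(11) = mex{1,2,1,1} = 0
G(12) = mex{0,0,2,0} = 1
G(13) = mex{1,1,3,1} = 0
G(14) = mex{0,0,2,0} = 1
P-positions are exactly the n with G(n) = 0.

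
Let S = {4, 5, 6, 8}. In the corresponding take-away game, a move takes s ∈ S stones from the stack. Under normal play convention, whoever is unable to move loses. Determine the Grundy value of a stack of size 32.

G(0) = 0
G(1) = mex{} = 0
G(2) = mex{} = 0
G(3) = mex{} = 0
G(4) = mex{0} = 1
G(5) = mex{0,0} = 1
G(6) = mex{0,0,0} = 1
G(7) = mex{0,0,0} = 1
G(8) = mex{1,0,0,0} = 2
G(9) = mex{1,1,0,0} = 2
G(10) = mex{1,1,1,0} = 2
G(11) = mex{1,1,1,0} = 2
G(12) = mex{2,1,1,1} = 0
G(13) = mex{2,2,1,1} = 0
G(14) = mex{2,2,2,1} = 0
G(15) = mex{2,2,2,1} = 0
G(16) = mex{0,2,2,2} = 1
G(17) = mex{0,0,2,2} = 1
G(18) = mex{0,0,0,2} = 1
G(19) = mex{0,0,0,2} = 1
G(20) = mex{1,0,0,0} = 2
G(21) = mex{1,1,0,0} = 2
G(22) = mex{1,1,1,0} = 2
G(23) = mex{1,1,1,0} = 2
G(24) = mex{2,1,1,1} = 0
G(25) = mex{2,2,1,1} = 0
G(26) = mex{2,2,2,1} = 0
G(27) = mex{2,2,2,1} = 0
G(28) = mex{0,2,2,2} = 1
G(29) = mex{0,0,2,2} = 1
G(30) = mex{0,0,0,2} = 1
G(31) = mex{0,0,0,2} = 1
G(32) = mex{1,0,0,0} = 2

2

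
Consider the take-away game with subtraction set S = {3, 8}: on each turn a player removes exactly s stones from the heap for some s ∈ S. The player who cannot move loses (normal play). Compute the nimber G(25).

1

G(0) = 0
G(1) = mex{} = 0
G(2) = mex{} = 0
G(3) = mex{0} = 1
G(4) = mex{0} = 1
G(5) = mex{0} = 1
G(6) = mex{1} = 0
G(7) = mex{1} = 0
G(8) = mex{1,0} = 2
G(9) = mex{0,0} = 1
G(10) = mex{0,0} = 1
G(11) = mex{2,1} = 0
G(12) = mex{1,1} = 0
G(13) = mex{1,1} = 0
G(14) = mex{0,0} = 1
G(15) = mex{0,0} = 1
G(16) = mex{0,2} = 1
G(17) = mex{1,1} = 0
G(18) = mex{1,1} = 0
G(19) = mex{1,0} = 2
G(20) = mex{0,0} = 1
G(21) = mex{0,0} = 1
G(22) = mex{2,1} = 0
G(23) = mex{1,1} = 0
G(24) = mex{1,1} = 0
G(25) = mex{0,0} = 1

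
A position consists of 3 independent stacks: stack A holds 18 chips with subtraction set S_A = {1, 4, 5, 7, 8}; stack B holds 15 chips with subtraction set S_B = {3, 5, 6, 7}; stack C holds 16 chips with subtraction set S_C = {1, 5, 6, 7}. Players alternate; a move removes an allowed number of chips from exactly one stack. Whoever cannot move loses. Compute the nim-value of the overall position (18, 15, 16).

Stack A, S = {1, 4, 5, 7, 8}:
n :  0  1  2  3  4  5  6  7  8  9 10 11 12 13 14 15 16 17 18
G :  0  1  0  1  2  3  2  3  4  5  4  0  1  0  1  2  3  2  3
G_A(18) = 3.
Stack B, S = {3, 5, 6, 7}:
n :  0  1  2  3  4  5  6  7  8  9 10 11 12 13 14 15
G :  0  0  0  1  1  1  2  2  2  3  0  0  0  1  1  1
G_B(15) = 1.
Stack C, S = {1, 5, 6, 7}:
n :  0  1  2  3  4  5  6  7  8  9 10 11 12 13 14 15 16
G :  0  1  0  1  0  1  2  3  2  3  2  3  0  1  0  1  0
G_C(16) = 0.
Combined Grundy value = 3 ⊕ 1 ⊕ 0 = 2.

2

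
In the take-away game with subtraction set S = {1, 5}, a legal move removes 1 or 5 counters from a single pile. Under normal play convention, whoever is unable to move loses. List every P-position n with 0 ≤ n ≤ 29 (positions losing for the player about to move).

0, 2, 4, 6, 8, 10, 12, 14, 16, 18, 20, 22, 24, 26, 28

G(0) = 0
G(1) = mex{0} = 1
G(2) = mex{1} = 0
G(3) = mex{0} = 1
G(4) = mex{1} = 0
G(5) = mex{0,0} = 1
G(6) = mex{1,1} = 0
G(7) = mex{0,0} = 1
G(8) = mex{1,1} = 0
G(9) = mex{0,0} = 1
G(10) = mex{1,1} = 0
G(11) = mex{0,0} = 1
G(12) = mex{1,1} = 0
G(13) = mex{0,0} = 1
G(14) = mex{1,1} = 0
G(15) = mex{0,0} = 1
G(16) = mex{1,1} = 0
G(17) = mex{0,0} = 1
G(18) = mex{1,1} = 0
G(19) = mex{0,0} = 1
G(20) = mex{1,1} = 0
G(21) = mex{0,0} = 1
G(22) = mex{1,1} = 0
G(23) = mex{0,0} = 1
G(24) = mex{1,1} = 0
G(25) = mex{0,0} = 1
G(26) = mex{1,1} = 0
G(27) = mex{0,0} = 1
G(28) = mex{1,1} = 0
G(29) = mex{0,0} = 1
P-positions are exactly the n with G(n) = 0.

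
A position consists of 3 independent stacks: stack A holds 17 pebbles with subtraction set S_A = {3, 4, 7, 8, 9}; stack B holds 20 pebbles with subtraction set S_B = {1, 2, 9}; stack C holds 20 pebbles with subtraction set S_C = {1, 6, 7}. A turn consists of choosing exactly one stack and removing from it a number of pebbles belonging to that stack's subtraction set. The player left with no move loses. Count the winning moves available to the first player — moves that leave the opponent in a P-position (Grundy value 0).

Stack A, S = {3, 4, 7, 8, 9}:
n :  0  1  2  3  4  5  6  7  8  9 10 11 12 13 14 15 16 17
G :  0  0  0  1  1  1  2  2  2  3  3  3  0  0  0  1  1  1
G_A(17) = 1.
Stack B, S = {1, 2, 9}:
G(0) = 0
G(1) = mex{0} = 1
G(2) = mex{1,0} = 2
G(3) = mex{2,1} = 0
G(4) = mex{0,2} = 1
G(5) = mex{1,0} = 2
G(6) = mex{2,1} = 0
G(7) = mex{0,2} = 1
G(8) = mex{1,0} = 2
G(9) = mex{2,1,0} = 3
G(10) = mex{3,2,1} = 0
G(11) = mex{0,3,2} = 1
G(12) = mex{1,0,0} = 2
G(13) = mex{2,1,1} = 0
G(14) = mex{0,2,2} = 1
G(15) = mex{1,0,0} = 2
G(16) = mex{2,1,1} = 0
G(17) = mex{0,2,2} = 1
G(18) = mex{1,0,3} = 2
G(19) = mex{2,1,0} = 3
G(20) = mex{3,2,1} = 0
G_B(20) = 0.
Stack C, S = {1, 6, 7}:
G(0) = 0
G(1) = mex{0} = 1
G(2) = mex{1} = 0
G(3) = mex{0} = 1
G(4) = mex{1} = 0
G(5) = mex{0} = 1
G(6) = mex{1,0} = 2
G(7) = mex{2,1,0} = 3
G(8) = mex{3,0,1} = 2
G(9) = mex{2,1,0} = 3
G(10) = mex{3,0,1} = 2
G(11) = mex{2,1,0} = 3
G(12) = mex{3,2,1} = 0
G(13) = mex{0,3,2} = 1
G(14) = mex{1,2,3} = 0
G(15) = mex{0,3,2} = 1
G(16) = mex{1,2,3} = 0
G(17) = mex{0,3,2} = 1
G(18) = mex{1,0,3} = 2
G(19) = mex{2,1,0} = 3
G(20) = mex{3,0,1} = 2
G_C(20) = 2.
Combined Grundy value = 1 ⊕ 0 ⊕ 2 = 3.
A winning move leaves total XOR = 0, i.e. changes one component's Grundy value g to g ⊕ X where X is the current total.
Stack A: need g' = 1⊕3 = 2. Options: 17−3→G=0, 17−4→G=0, 17−7→G=3, 17−8→G=3, 17−9→G=2. Hits: 1.
Stack B: need g' = 0⊕3 = 3. Options: 20−1→G=3, 20−2→G=2, 20−9→G=1. Hits: 1.
Stack C: need g' = 2⊕3 = 1. Options: 20−1→G=3, 20−6→G=0, 20−7→G=1. Hits: 1.

3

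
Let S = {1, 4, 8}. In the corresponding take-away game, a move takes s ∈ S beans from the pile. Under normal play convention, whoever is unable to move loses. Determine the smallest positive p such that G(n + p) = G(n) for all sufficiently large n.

n :  0  1  2  3  4  5  6  7  8  9 10 11 12 13 14 15 16 17 18 19 20 21 22 23 24 25
G :  0  1  0  1  2  0  1  0  1  2  3  2  0  1  0  1  2  0  1  0  1  2  3  2  0  1
G(n+12) = G(n) holds for n = 0,…,7 (a full window of length max(S) = 8), so the sequence is purely periodic with period 12.

12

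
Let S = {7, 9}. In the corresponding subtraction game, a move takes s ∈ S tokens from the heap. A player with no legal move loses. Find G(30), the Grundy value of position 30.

G(0) = 0
G(1) = mex{} = 0
G(2) = mex{} = 0
G(3) = mex{} = 0
G(4) = mex{} = 0
G(5) = mex{} = 0
G(6) = mex{} = 0
G(7) = mex{0} = 1
G(8) = mex{0} = 1
G(9) = mex{0,0} = 1
G(10) = mex{0,0} = 1
G(11) = mex{0,0} = 1
G(12) = mex{0,0} = 1
G(13) = mex{0,0} = 1
G(14) = mex{1,0} = 2
G(15) = mex{1,0} = 2
G(16) = mex{1,1} = 0
G(17) = mex{1,1} = 0
G(18) = mex{1,1} = 0
G(19) = mex{1,1} = 0
G(20) = mex{1,1} = 0
G(21) = mex{2,1} = 0
G(22) = mex{2,1} = 0
G(23) = mex{0,2} = 1
G(24) = mex{0,2} = 1
G(25) = mex{0,0} = 1
G(26) = mex{0,0} = 1
G(27) = mex{0,0} = 1
G(28) = mex{0,0} = 1
G(29) = mex{0,0} = 1
G(30) = mex{1,0} = 2

2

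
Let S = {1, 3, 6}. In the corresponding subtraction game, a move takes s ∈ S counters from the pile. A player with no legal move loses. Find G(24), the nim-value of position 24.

2

n :  0  1  2  3  4  5  6  7  8  9 10 11 12 13 14 15 16 17 18 19 20 21 22 23 24
G :  0  1  0  1  0  1  2  3  2  0  1  0  1  0  1  2  3  2  0  1  0  1  0  1  2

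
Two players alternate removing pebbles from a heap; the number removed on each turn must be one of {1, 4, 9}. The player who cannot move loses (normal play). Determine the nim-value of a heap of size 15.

0

G(0) = 0
G(1) = mex{0} = 1
G(2) = mex{1} = 0
G(3) = mex{0} = 1
G(4) = mex{1,0} = 2
G(5) = mex{2,1} = 0
G(6) = mex{0,0} = 1
G(7) = mex{1,1} = 0
G(8) = mex{0,2} = 1
G(9) = mex{1,0,0} = 2
G(10) = mex{2,1,1} = 0
G(11) = mex{0,0,0} = 1
G(12) = mex{1,1,1} = 0
G(13) = mex{0,2,2} = 1
G(14) = mex{1,0,0} = 2
G(15) = mex{2,1,1} = 0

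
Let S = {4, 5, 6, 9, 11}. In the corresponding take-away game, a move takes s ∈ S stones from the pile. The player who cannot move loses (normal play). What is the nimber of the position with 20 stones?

G(0) = 0
G(1) = mex{} = 0
G(2) = mex{} = 0
G(3) = mex{} = 0
G(4) = mex{0} = 1
G(5) = mex{0,0} = 1
G(6) = mex{0,0,0} = 1
G(7) = mex{0,0,0} = 1
G(8) = mex{1,0,0} = 2
G(9) = mex{1,1,0,0} = 2
G(10) = mex{1,1,1,0} = 2
G(11) = mex{1,1,1,0,0} = 2
G(12) = mex{2,1,1,0,0} = 3
G(13) = mex{2,2,1,1,0} = 3
G(14) = mex{2,2,2,1,0} = 3
G(15) = mex{2,2,2,1,1} = 0
G(16) = mex{3,2,2,1,1} = 0
G(17) = mex{3,3,2,2,1} = 0
G(18) = mex{3,3,3,2,1} = 0
G(19) = mex{0,3,3,2,2} = 1
G(20) = mex{0,0,3,2,2} = 1

1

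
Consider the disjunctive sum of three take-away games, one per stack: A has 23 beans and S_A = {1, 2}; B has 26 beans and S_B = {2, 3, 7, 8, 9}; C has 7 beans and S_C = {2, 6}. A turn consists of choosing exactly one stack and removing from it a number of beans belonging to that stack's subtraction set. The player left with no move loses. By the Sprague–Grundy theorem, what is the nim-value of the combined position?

1

Stack A, S = {1, 2}:
n :  0  1  2  3  4  5  6  7  8  9 10 11 12 13 14 15 16 17 18 19 20 21 22 23
G :  0  1  2  0  1  2  0  1  2  0  1  2  0  1  2  0  1  2  0  1  2  0  1  2
G_A(23) = 2.
Stack B, S = {2, 3, 7, 8, 9}:
G(0) = 0
G(1) = mex{} = 0
G(2) = mex{0} = 1
G(3) = mex{0,0} = 1
G(4) = mex{1,0} = 2
G(5) = mex{1,1} = 0
G(6) = mex{2,1} = 0
G(7) = mex{0,2,0} = 1
G(8) = mex{0,0,0,0} = 1
G(9) = mex{1,0,1,0,0} = 2
G(10) = mex{1,1,1,1,0} = 2
G(11) = mex{2,1,2,1,1} = 0
G(12) = mex{2,2,0,2,1} = 3
G(13) = mex{0,2,0,0,2} = 1
G(14) = mex{3,0,1,0,0} = 2
G(15) = mex{1,3,1,1,0} = 2
G(16) = mex{2,1,2,1,1} = 0
G(17) = mex{2,2,2,2,1} = 0
G(18) = mex{0,2,0,2,2} = 1
G(19) = mex{0,0,3,0,2} = 1
G(20) = mex{1,0,1,3,0} = 2
G(21) = mex{1,1,2,1,3} = 0
G(22) = mex{2,1,2,2,1} = 0
G(23) = mex{0,2,0,2,2} = 1
G(24) = mex{0,0,0,0,2} = 1
G(25) = mex{1,0,1,0,0} = 2
G(26) = mex{1,1,1,1,0} = 2
G_B(26) = 2.
Stack C, S = {2, 6}:
G(0) = 0
G(1) = mex{} = 0
G(2) = mex{0} = 1
G(3) = mex{0} = 1
G(4) = mex{1} = 0
G(5) = mex{1} = 0
G(6) = mex{0,0} = 1
G(7) = mex{0,0} = 1
G_C(7) = 1.
Combined Grundy value = 2 ⊕ 2 ⊕ 1 = 1.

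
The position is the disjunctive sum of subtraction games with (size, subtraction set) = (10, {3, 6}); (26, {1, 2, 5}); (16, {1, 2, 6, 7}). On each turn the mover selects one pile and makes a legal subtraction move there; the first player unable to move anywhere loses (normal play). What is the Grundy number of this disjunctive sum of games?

Pile A, S = {3, 6}:
G(0) = 0
G(1) = mex{} = 0
G(2) = mex{} = 0
G(3) = mex{0} = 1
G(4) = mex{0} = 1
G(5) = mex{0} = 1
G(6) = mex{1,0} = 2
G(7) = mex{1,0} = 2
G(8) = mex{1,0} = 2
G(9) = mex{2,1} = 0
G(10) = mex{2,1} = 0
G_A(10) = 0.
Pile B, S = {1, 2, 5}:
G(0) = 0
G(1) = mex{0} = 1
G(2) = mex{1,0} = 2
G(3) = mex{2,1} = 0
G(4) = mex{0,2} = 1
G(5) = mex{1,0,0} = 2
G(6) = mex{2,1,1} = 0
G(7) = mex{0,2,2} = 1
G(8) = mex{1,0,0} = 2
G(9) = mex{2,1,1} = 0
G(10) = mex{0,2,2} = 1
G(11) = mex{1,0,0} = 2
G(12) = mex{2,1,1} = 0
G(13) = mex{0,2,2} = 1
G(14) = mex{1,0,0} = 2
G(15) = mex{2,1,1} = 0
G(16) = mex{0,2,2} = 1
G(17) = mex{1,0,0} = 2
G(18) = mex{2,1,1} = 0
G(19) = mex{0,2,2} = 1
G(20) = mex{1,0,0} = 2
G(21) = mex{2,1,1} = 0
G(22) = mex{0,2,2} = 1
G(23) = mex{1,0,0} = 2
G(24) = mex{2,1,1} = 0
G(25) = mex{0,2,2} = 1
G(26) = mex{1,0,0} = 2
G_B(26) = 2.
Pile C, S = {1, 2, 6, 7}:
G(0) = 0
G(1) = mex{0} = 1
G(2) = mex{1,0} = 2
G(3) = mex{2,1} = 0
G(4) = mex{0,2} = 1
G(5) = mex{1,0} = 2
G(6) = mex{2,1,0} = 3
G(7) = mex{3,2,1,0} = 4
G(8) = mex{4,3,2,1} = 0
G(9) = mex{0,4,0,2} = 1
G(10) = mex{1,0,1,0} = 2
G(11) = mex{2,1,2,1} = 0
G(12) = mex{0,2,3,2} = 1
G(13) = mex{1,0,4,3} = 2
G(14) = mex{2,1,0,4} = 3
G(15) = mex{3,2,1,0} = 4
G(16) = mex{4,3,2,1} = 0
G_C(16) = 0.
Combined Grundy value = 0 ⊕ 2 ⊕ 0 = 2.

2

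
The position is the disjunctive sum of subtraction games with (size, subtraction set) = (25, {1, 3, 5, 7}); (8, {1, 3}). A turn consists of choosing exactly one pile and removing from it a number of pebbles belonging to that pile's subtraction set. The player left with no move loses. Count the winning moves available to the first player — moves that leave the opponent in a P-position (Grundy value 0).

6

Pile A, S = {1, 3, 5, 7}:
n :  0  1  2  3  4  5  6  7  8  9 10 11 12 13 14 15 16 17 18 19 20 21 22 23 24 25
G :  0  1  0  1  0  1  0  1  0  1  0  1  0  1  0  1  0  1  0  1  0  1  0  1  0  1
G_A(25) = 1.
Pile B, S = {1, 3}:
n : 0 1 2 3 4 5 6 7 8
G : 0 1 0 1 0 1 0 1 0
G_B(8) = 0.
Combined Grundy value = 1 ⊕ 0 = 1.
A winning move leaves total XOR = 0, i.e. changes one component's Grundy value g to g ⊕ X where X is the current total.
Pile A: need g' = 1⊕1 = 0. Options: 25−1→G=0, 25−3→G=0, 25−5→G=0, 25−7→G=0. Hits: 4.
Pile B: need g' = 0⊕1 = 1. Options: 8−1→G=1, 8−3→G=1. Hits: 2.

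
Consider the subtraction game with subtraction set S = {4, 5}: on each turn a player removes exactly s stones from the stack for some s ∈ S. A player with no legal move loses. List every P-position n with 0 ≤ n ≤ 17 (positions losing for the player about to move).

0, 1, 2, 3, 9, 10, 11, 12

n :  0  1  2  3  4  5  6  7  8  9 10 11 12 13 14 15 16 17
G :  0  0  0  0  1  1  1  1  2  0  0  0  0  1  1  1  1  2
P-positions are exactly the n with G(n) = 0.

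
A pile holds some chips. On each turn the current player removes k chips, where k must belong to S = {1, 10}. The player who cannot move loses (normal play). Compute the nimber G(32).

2

n :  0  1  2  3  4  5  6  7  8  9 10 11 12 13 14 15 16 17 18 19 20 21 22 23 24 25 26 27 28 29 30 31 32
G :  0  1  0  1  0  1  0  1  0  1  2  0  1  0  1  0  1  0  1  0  1  2  0  1  0  1  0  1  0  1  0  1  2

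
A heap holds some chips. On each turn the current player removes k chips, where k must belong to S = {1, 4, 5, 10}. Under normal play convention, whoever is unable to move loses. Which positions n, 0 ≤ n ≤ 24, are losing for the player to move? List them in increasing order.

n :  0  1  2  3  4  5  6  7  8  9 10 11 12 13 14 15 16 17 18 19 20 21 22 23 24
G :  0  1  0  1  2  3  2  3  0  1  4  0  1  2  0  1  3  0  1  2  0  1  2  0  1
P-positions are exactly the n with G(n) = 0.

0, 2, 8, 11, 14, 17, 20, 23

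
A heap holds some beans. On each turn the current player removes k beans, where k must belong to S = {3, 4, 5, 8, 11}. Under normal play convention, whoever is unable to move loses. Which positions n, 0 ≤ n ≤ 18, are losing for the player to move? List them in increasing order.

G(0) = 0
G(1) = mex{} = 0
G(2) = mex{} = 0
G(3) = mex{0} = 1
G(4) = mex{0,0} = 1
G(5) = mex{0,0,0} = 1
G(6) = mex{1,0,0} = 2
G(7) = mex{1,1,0} = 2
G(8) = mex{1,1,1,0} = 2
G(9) = mex{2,1,1,0} = 3
G(10) = mex{2,2,1,0} = 3
G(11) = mex{2,2,2,1,0} = 3
G(12) = mex{3,2,2,1,0} = 4
G(13) = mex{3,3,2,1,0} = 4
G(14) = mex{3,3,3,2,1} = 0
G(15) = mex{4,3,3,2,1} = 0
G(16) = mex{4,4,3,2,1} = 0
G(17) = mex{0,4,4,3,2} = 1
G(18) = mex{0,0,4,3,2} = 1
P-positions are exactly the n with G(n) = 0.

0, 1, 2, 14, 15, 16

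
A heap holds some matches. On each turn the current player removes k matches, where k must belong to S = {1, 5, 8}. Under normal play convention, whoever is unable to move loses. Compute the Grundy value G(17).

0

G(0) = 0
G(1) = mex{0} = 1
G(2) = mex{1} = 0
G(3) = mex{0} = 1
G(4) = mex{1} = 0
G(5) = mex{0,0} = 1
G(6) = mex{1,1} = 0
G(7) = mex{0,0} = 1
G(8) = mex{1,1,0} = 2
G(9) = mex{2,0,1} = 3
G(10) = mex{3,1,0} = 2
G(11) = mex{2,0,1} = 3
G(12) = mex{3,1,0} = 2
G(13) = mex{2,2,1} = 0
G(14) = mex{0,3,0} = 1
G(15) = mex{1,2,1} = 0
G(16) = mex{0,3,2} = 1
G(17) = mex{1,2,3} = 0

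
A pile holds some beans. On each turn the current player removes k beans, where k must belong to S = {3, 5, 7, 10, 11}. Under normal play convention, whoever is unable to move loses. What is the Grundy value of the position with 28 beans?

0

n :  0  1  2  3  4  5  6  7  8  9 10 11 12 13 14 15 16 17 18 19 20 21 22 23 24 25 26 27 28
G :  0  0  0  1  1  1  2  2  2  3  3  3  4  4  0  0  0  1  1  1  2  2  2  3  3  3  4  4  0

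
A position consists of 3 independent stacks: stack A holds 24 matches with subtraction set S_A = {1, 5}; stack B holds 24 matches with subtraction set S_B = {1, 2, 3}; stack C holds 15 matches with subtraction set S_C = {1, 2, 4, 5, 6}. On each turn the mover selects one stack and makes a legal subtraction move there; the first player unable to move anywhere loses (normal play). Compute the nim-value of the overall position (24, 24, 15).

Stack A, S = {1, 5}:
G(0) = 0
G(1) = mex{0} = 1
G(2) = mex{1} = 0
G(3) = mex{0} = 1
G(4) = mex{1} = 0
G(5) = mex{0,0} = 1
G(6) = mex{1,1} = 0
G(7) = mex{0,0} = 1
G(8) = mex{1,1} = 0
G(9) = mex{0,0} = 1
G(10) = mex{1,1} = 0
G(11) = mex{0,0} = 1
G(12) = mex{1,1} = 0
G(13) = mex{0,0} = 1
G(14) = mex{1,1} = 0
G(15) = mex{0,0} = 1
G(16) = mex{1,1} = 0
G(17) = mex{0,0} = 1
G(18) = mex{1,1} = 0
G(19) = mex{0,0} = 1
G(20) = mex{1,1} = 0
G(21) = mex{0,0} = 1
G(22) = mex{1,1} = 0
G(23) = mex{0,0} = 1
G(24) = mex{1,1} = 0
G_A(24) = 0.
Stack B, S = {1, 2, 3}:
G(0) = 0
G(1) = mex{0} = 1
G(2) = mex{1,0} = 2
G(3) = mex{2,1,0} = 3
G(4) = mex{3,2,1} = 0
G(5) = mex{0,3,2} = 1
G(6) = mex{1,0,3} = 2
G(7) = mex{2,1,0} = 3
G(8) = mex{3,2,1} = 0
G(9) = mex{0,3,2} = 1
G(10) = mex{1,0,3} = 2
G(11) = mex{2,1,0} = 3
G(12) = mex{3,2,1} = 0
G(13) = mex{0,3,2} = 1
G(14) = mex{1,0,3} = 2
G(15) = mex{2,1,0} = 3
G(16) = mex{3,2,1} = 0
G(17) = mex{0,3,2} = 1
G(18) = mex{1,0,3} = 2
G(19) = mex{2,1,0} = 3
G(20) = mex{3,2,1} = 0
G(21) = mex{0,3,2} = 1
G(22) = mex{1,0,3} = 2
G(23) = mex{2,1,0} = 3
G(24) = mex{3,2,1} = 0
G_B(24) = 0.
Stack C, S = {1, 2, 4, 5, 6}:
G(0) = 0
G(1) = mex{0} = 1
G(2) = mex{1,0} = 2
G(3) = mex{2,1} = 0
G(4) = mex{0,2,0} = 1
G(5) = mex{1,0,1,0} = 2
G(6) = mex{2,1,2,1,0} = 3
G(7) = mex{3,2,0,2,1} = 4
G(8) = mex{4,3,1,0,2} = 5
G(9) = mex{5,4,2,1,0} = 3
G(10) = mex{3,5,3,2,1} = 0
G(11) = mex{0,3,4,3,2} = 1
G(12) = mex{1,0,5,4,3} = 2
G(13) = mex{2,1,3,5,4} = 0
G(14) = mex{0,2,0,3,5} = 1
G(15) = mex{1,0,1,0,3} = 2
G_C(15) = 2.
Combined Grundy value = 0 ⊕ 0 ⊕ 2 = 2.

2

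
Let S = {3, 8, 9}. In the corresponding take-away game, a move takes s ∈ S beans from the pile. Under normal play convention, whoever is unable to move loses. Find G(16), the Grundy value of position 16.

n :  0  1  2  3  4  5  6  7  8  9 10 11 12 13 14 15 16
G :  0  0  0  1  1  1  0  0  2  1  1  3  0  0  2  1  1

1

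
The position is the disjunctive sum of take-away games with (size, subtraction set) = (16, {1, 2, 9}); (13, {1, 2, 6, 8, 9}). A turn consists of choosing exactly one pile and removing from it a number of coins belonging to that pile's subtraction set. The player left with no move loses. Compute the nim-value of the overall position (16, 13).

Pile A, S = {1, 2, 9}:
n :  0  1  2  3  4  5  6  7  8  9 10 11 12 13 14 15 16
G :  0  1  2  0  1  2  0  1  2  3  0  1  2  0  1  2  0
G_A(16) = 0.
Pile B, S = {1, 2, 6, 8, 9}:
G(0) = 0
G(1) = mex{0} = 1
G(2) = mex{1,0} = 2
G(3) = mex{2,1} = 0
G(4) = mex{0,2} = 1
G(5) = mex{1,0} = 2
G(6) = mex{2,1,0} = 3
G(7) = mex{3,2,1} = 0
G(8) = mex{0,3,2,0} = 1
G(9) = mex{1,0,0,1,0} = 2
G(10) = mex{2,1,1,2,1} = 0
G(11) = mex{0,2,2,0,2} = 1
G(12) = mex{1,0,3,1,0} = 2
G(13) = mex{2,1,0,2,1} = 3
G_B(13) = 3.
Combined Grundy value = 0 ⊕ 3 = 3.

3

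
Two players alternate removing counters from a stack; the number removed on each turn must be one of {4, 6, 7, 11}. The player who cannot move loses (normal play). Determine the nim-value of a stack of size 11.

G(0) = 0
G(1) = mex{} = 0
G(2) = mex{} = 0
G(3) = mex{} = 0
G(4) = mex{0} = 1
G(5) = mex{0} = 1
G(6) = mex{0,0} = 1
G(7) = mex{0,0,0} = 1
G(8) = mex{1,0,0} = 2
G(9) = mex{1,0,0} = 2
G(10) = mex{1,1,0} = 2
G(11) = mex{1,1,1,0} = 2

2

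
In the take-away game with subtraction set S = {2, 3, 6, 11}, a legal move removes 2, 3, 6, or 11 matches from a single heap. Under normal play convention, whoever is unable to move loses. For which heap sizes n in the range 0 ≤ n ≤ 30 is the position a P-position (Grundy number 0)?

G(0) = 0
G(1) = mex{} = 0
G(2) = mex{0} = 1
G(3) = mex{0,0} = 1
G(4) = mex{1,0} = 2
G(5) = mex{1,1} = 0
G(6) = mex{2,1,0} = 3
G(7) = mex{0,2,0} = 1
G(8) = mex{3,0,1} = 2
G(9) = mex{1,3,1} = 0
G(10) = mex{2,1,2} = 0
G(11) = mex{0,2,0,0} = 1
G(12) = mex{0,0,3,0} = 1
G(13) = mex{1,0,1,1} = 2
G(14) = mex{1,1,2,1} = 0
G(15) = mex{2,1,0,2} = 3
G(16) = mex{0,2,0,0} = 1
G(17) = mex{3,0,1,3} = 2
G(18) = mex{1,3,1,1} = 0
G(19) = mex{2,1,2,2} = 0
G(20) = mex{0,2,0,0} = 1
G(21) = mex{0,0,3,0} = 1
G(22) = mex{1,0,1,1} = 2
G(23) = mex{1,1,2,1} = 0
G(24) = mex{2,1,0,2} = 3
G(25) = mex{0,2,0,0} = 1
G(26) = mex{3,0,1,3} = 2
G(27) = mex{1,3,1,1} = 0
G(28) = mex{2,1,2,2} = 0
G(29) = mex{0,2,0,0} = 1
G(30) = mex{0,0,3,0} = 1
P-positions are exactly the n with G(n) = 0.

0, 1, 5, 9, 10, 14, 18, 19, 23, 27, 28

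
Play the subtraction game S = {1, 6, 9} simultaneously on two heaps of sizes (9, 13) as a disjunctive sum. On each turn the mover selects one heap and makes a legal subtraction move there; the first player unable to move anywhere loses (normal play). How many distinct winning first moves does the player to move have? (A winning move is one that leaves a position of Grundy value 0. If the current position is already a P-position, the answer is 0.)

2

All heaps use S = {1, 6, 9}:
G(0) = 0
G(1) = mex{0} = 1
G(2) = mex{1} = 0
G(3) = mex{0} = 1
G(4) = mex{1} = 0
G(5) = mex{0} = 1
G(6) = mex{1,0} = 2
G(7) = mex{2,1} = 0
G(8) = mex{0,0} = 1
G(9) = mex{1,1,0} = 2
G(10) = mex{2,0,1} = 3
G(11) = mex{3,1,0} = 2
G(12) = mex{2,2,1} = 0
G(13) = mex{0,0,0} = 1
Heap A: G(9) = 2.
Heap B: G(13) = 1.
Combined Grundy value = 2 ⊕ 1 = 3.
A winning move leaves total XOR = 0, i.e. changes one component's Grundy value g to g ⊕ X where X is the current total.
Heap A: need g' = 2⊕3 = 1. Options: 9−1→G=1, 9−6→G=1, 9−9→G=0. Hits: 2.
Heap B: need g' = 1⊕3 = 2. Options: 13−1→G=0, 13−6→G=0, 13−9→G=0. Hits: 0.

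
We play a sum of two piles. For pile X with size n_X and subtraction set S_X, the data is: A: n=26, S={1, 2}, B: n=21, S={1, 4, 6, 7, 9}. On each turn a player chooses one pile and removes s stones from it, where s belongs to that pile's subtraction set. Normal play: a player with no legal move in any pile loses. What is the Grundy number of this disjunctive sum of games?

1

Pile A, S = {1, 2}:
n :  0  1  2  3  4  5  6  7  8  9 10 11 12 13 14 15 16 17 18 19 20 21 22 23 24 25 26
G :  0  1  2  0  1  2  0  1  2  0  1  2  0  1  2  0  1  2  0  1  2  0  1  2  0  1  2
G_A(26) = 2.
Pile B, S = {1, 4, 6, 7, 9}:
G(0) = 0
G(1) = mex{0} = 1
G(2) = mex{1} = 0
G(3) = mex{0} = 1
G(4) = mex{1,0} = 2
G(5) = mex{2,1} = 0
G(6) = mex{0,0,0} = 1
G(7) = mex{1,1,1,0} = 2
G(8) = mex{2,2,0,1} = 3
G(9) = mex{3,0,1,0,0} = 2
G(10) = mex{2,1,2,1,1} = 0
G(11) = mex{0,2,0,2,0} = 1
G(12) = mex{1,3,1,0,1} = 2
G(13) = mex{2,2,2,1,2} = 0
G(14) = mex{0,0,3,2,0} = 1
G(15) = mex{1,1,2,3,1} = 0
G(16) = mex{0,2,0,2,2} = 1
G(17) = mex{1,0,1,0,3} = 2
G(18) = mex{2,1,2,1,2} = 0
G(19) = mex{0,0,0,2,0} = 1
G(20) = mex{1,1,1,0,1} = 2
G(21) = mex{2,2,0,1,2} = 3
G_B(21) = 3.
Combined Grundy value = 2 ⊕ 3 = 1.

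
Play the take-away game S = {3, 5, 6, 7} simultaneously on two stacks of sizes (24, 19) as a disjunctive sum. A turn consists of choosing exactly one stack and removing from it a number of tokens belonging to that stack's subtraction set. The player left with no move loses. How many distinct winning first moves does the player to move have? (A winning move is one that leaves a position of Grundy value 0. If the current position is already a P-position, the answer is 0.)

All stacks use S = {3, 5, 6, 7}:
G(0) = 0
G(1) = mex{} = 0
G(2) = mex{} = 0
G(3) = mex{0} = 1
G(4) = mex{0} = 1
G(5) = mex{0,0} = 1
G(6) = mex{1,0,0} = 2
G(7) = mex{1,0,0,0} = 2
G(8) = mex{1,1,0,0} = 2
G(9) = mex{2,1,1,0} = 3
G(10) = mex{2,1,1,1} = 0
G(11) = mex{2,2,1,1} = 0
G(12) = mex{3,2,2,1} = 0
G(13) = mex{0,2,2,2} = 1
G(14) = mex{0,3,2,2} = 1
G(15) = mex{0,0,3,2} = 1
G(16) = mex{1,0,0,3} = 2
G(17) = mex{1,0,0,0} = 2
G(18) = mex{1,1,0,0} = 2
G(19) = mex{2,1,1,0} = 3
G(20) = mex{2,1,1,1} = 0
G(21) = mex{2,2,1,1} = 0
G(22) = mex{3,2,2,1} = 0
G(23) = mex{0,2,2,2} = 1
G(24) = mex{0,3,2,2} = 1
Stack A: G(24) = 1.
Stack B: G(19) = 3.
Combined Grundy value = 1 ⊕ 3 = 2.
A winning move leaves total XOR = 0, i.e. changes one component's Grundy value g to g ⊕ X where X is the current total.
Stack A: need g' = 1⊕2 = 3. Options: 24−3→G=0, 24−5→G=3, 24−6→G=2, 24−7→G=2. Hits: 1.
Stack B: need g' = 3⊕2 = 1. Options: 19−3→G=2, 19−5→G=1, 19−6→G=1, 19−7→G=0. Hits: 2.

3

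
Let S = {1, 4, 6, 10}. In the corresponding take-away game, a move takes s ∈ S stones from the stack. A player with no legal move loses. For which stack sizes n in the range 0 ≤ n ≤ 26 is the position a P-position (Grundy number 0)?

0, 2, 5, 7, 14, 16, 19, 21

G(0) = 0
G(1) = mex{0} = 1
G(2) = mex{1} = 0
G(3) = mex{0} = 1
G(4) = mex{1,0} = 2
G(5) = mex{2,1} = 0
G(6) = mex{0,0,0} = 1
G(7) = mex{1,1,1} = 0
G(8) = mex{0,2,0} = 1
G(9) = mex{1,0,1} = 2
G(10) = mex{2,1,2,0} = 3
G(11) = mex{3,0,0,1} = 2
G(12) = mex{2,1,1,0} = 3
G(13) = mex{3,2,0,1} = 4
G(14) = mex{4,3,1,2} = 0
G(15) = mex{0,2,2,0} = 1
G(16) = mex{1,3,3,1} = 0
G(17) = mex{0,4,2,0} = 1
G(18) = mex{1,0,3,1} = 2
G(19) = mex{2,1,4,2} = 0
G(20) = mex{0,0,0,3} = 1
G(21) = mex{1,1,1,2} = 0
G(22) = mex{0,2,0,3} = 1
G(23) = mex{1,0,1,4} = 2
G(24) = mex{2,1,2,0} = 3
G(25) = mex{3,0,0,1} = 2
G(26) = mex{2,1,1,0} = 3
P-positions are exactly the n with G(n) = 0.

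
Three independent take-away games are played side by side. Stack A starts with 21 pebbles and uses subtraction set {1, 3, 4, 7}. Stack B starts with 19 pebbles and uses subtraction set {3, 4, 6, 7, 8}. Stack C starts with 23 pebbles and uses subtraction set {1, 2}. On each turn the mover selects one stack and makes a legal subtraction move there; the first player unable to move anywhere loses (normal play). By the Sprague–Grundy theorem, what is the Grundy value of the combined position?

Stack A, S = {1, 3, 4, 7}:
n :  0  1  2  3  4  5  6  7  8  9 10 11 12 13 14 15 16 17 18 19 20 21
G :  0  1  0  1  2  3  2  3  0  1  0  1  2  3  2  3  0  1  0  1  2  3
G_A(21) = 3.
Stack B, S = {3, 4, 6, 7, 8}:
n :  0  1  2  3  4  5  6  7  8  9 10 11 12 13 14 15 16 17 18 19
G :  0  0  0  1  1  1  2  2  2  3  3  0  0  0  1  1  1  2  2  2
G_B(19) = 2.
Stack C, S = {1, 2}:
n :  0  1  2  3  4  5  6  7  8  9 10 11 12 13 14 15 16 17 18 19 20 21 22 23
G :  0  1  2  0  1  2  0  1  2  0  1  2  0  1  2  0  1  2  0  1  2  0  1  2
G_C(23) = 2.
Combined Grundy value = 3 ⊕ 2 ⊕ 2 = 3.

3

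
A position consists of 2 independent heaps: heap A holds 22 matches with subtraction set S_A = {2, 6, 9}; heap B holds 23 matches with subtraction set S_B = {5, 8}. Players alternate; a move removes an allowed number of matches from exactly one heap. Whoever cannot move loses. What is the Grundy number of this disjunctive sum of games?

3

Heap A, S = {2, 6, 9}:
G(0) = 0
G(1) = mex{} = 0
G(2) = mex{0} = 1
G(3) = mex{0} = 1
G(4) = mex{1} = 0
G(5) = mex{1} = 0
G(6) = mex{0,0} = 1
G(7) = mex{0,0} = 1
G(8) = mex{1,1} = 0
G(9) = mex{1,1,0} = 2
G(10) = mex{0,0,0} = 1
G(11) = mex{2,0,1} = 3
G(12) = mex{1,1,1} = 0
G(13) = mex{3,1,0} = 2
G(14) = mex{0,0,0} = 1
G(15) = mex{2,2,1} = 0
G(16) = mex{1,1,1} = 0
G(17) = mex{0,3,0} = 1
G(18) = mex{0,0,2} = 1
G(19) = mex{1,2,1} = 0
G(20) = mex{1,1,3} = 0
G(21) = mex{0,0,0} = 1
G(22) = mex{0,0,2} = 1
G_A(22) = 1.
Heap B, S = {5, 8}:
n :  0  1  2  3  4  5  6  7  8  9 10 11 12 13 14 15 16 17 18 19 20 21 22 23
G :  0  0  0  0  0  1  1  1  1  1  2  2  2  0  0  0  0  0  1  1  1  1  1  2
G_B(23) = 2.
Combined Grundy value = 1 ⊕ 2 = 3.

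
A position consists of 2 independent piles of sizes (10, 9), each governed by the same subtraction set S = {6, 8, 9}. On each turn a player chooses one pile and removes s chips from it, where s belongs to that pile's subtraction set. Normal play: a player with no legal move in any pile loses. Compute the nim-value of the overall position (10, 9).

0

All piles use S = {6, 8, 9}:
G(0) = 0
G(1) = mex{} = 0
G(2) = mex{} = 0
G(3) = mex{} = 0
G(4) = mex{} = 0
G(5) = mex{} = 0
G(6) = mex{0} = 1
G(7) = mex{0} = 1
G(8) = mex{0,0} = 1
G(9) = mex{0,0,0} = 1
G(10) = mex{0,0,0} = 1
Pile A: G(10) = 1.
Pile B: G(9) = 1.
Combined Grundy value = 1 ⊕ 1 = 0.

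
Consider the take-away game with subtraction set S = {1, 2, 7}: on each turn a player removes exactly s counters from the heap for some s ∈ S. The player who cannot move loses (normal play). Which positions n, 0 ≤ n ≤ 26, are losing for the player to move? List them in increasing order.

n :  0  1  2  3  4  5  6  7  8  9 10 11 12 13 14 15 16 17 18 19 20 21 22 23 24 25 26
G :  0  1  2  0  1  2  0  1  2  0  1  2  0  1  2  0  1  2  0  1  2  0  1  2  0  1  2
P-positions are exactly the n with G(n) = 0.

0, 3, 6, 9, 12, 15, 18, 21, 24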